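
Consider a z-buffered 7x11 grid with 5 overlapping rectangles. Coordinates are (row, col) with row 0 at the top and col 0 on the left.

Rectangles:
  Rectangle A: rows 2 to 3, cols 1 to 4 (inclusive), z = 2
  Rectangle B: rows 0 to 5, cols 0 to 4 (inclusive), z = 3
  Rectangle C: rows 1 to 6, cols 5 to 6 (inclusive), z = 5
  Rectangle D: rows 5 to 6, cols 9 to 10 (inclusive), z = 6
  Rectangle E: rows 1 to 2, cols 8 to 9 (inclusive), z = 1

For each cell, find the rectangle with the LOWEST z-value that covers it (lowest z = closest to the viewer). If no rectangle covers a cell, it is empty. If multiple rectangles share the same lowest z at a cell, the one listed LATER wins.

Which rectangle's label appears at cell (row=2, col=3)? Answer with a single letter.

Check cell (2,3):
  A: rows 2-3 cols 1-4 z=2 -> covers; best now A (z=2)
  B: rows 0-5 cols 0-4 z=3 -> covers; best now A (z=2)
  C: rows 1-6 cols 5-6 -> outside (col miss)
  D: rows 5-6 cols 9-10 -> outside (row miss)
  E: rows 1-2 cols 8-9 -> outside (col miss)
Winner: A at z=2

Answer: A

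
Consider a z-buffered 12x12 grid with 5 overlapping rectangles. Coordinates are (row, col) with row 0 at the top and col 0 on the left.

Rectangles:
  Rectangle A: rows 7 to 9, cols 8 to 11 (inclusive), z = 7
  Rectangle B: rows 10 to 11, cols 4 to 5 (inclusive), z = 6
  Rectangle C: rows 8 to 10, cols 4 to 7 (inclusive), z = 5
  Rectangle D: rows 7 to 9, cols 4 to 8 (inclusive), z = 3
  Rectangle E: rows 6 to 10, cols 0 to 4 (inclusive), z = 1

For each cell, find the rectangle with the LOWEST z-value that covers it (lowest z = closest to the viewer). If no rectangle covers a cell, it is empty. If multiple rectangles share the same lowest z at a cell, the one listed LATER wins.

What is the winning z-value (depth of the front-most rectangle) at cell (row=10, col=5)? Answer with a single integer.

Answer: 5

Derivation:
Check cell (10,5):
  A: rows 7-9 cols 8-11 -> outside (row miss)
  B: rows 10-11 cols 4-5 z=6 -> covers; best now B (z=6)
  C: rows 8-10 cols 4-7 z=5 -> covers; best now C (z=5)
  D: rows 7-9 cols 4-8 -> outside (row miss)
  E: rows 6-10 cols 0-4 -> outside (col miss)
Winner: C at z=5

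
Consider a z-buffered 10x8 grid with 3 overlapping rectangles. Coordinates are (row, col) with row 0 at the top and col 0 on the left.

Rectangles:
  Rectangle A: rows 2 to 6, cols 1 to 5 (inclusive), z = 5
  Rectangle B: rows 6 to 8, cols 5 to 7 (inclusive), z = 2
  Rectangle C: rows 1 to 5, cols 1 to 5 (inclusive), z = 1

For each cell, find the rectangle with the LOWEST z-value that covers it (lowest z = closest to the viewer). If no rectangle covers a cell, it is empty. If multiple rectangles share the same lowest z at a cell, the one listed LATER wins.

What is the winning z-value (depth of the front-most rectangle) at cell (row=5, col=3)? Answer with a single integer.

Check cell (5,3):
  A: rows 2-6 cols 1-5 z=5 -> covers; best now A (z=5)
  B: rows 6-8 cols 5-7 -> outside (row miss)
  C: rows 1-5 cols 1-5 z=1 -> covers; best now C (z=1)
Winner: C at z=1

Answer: 1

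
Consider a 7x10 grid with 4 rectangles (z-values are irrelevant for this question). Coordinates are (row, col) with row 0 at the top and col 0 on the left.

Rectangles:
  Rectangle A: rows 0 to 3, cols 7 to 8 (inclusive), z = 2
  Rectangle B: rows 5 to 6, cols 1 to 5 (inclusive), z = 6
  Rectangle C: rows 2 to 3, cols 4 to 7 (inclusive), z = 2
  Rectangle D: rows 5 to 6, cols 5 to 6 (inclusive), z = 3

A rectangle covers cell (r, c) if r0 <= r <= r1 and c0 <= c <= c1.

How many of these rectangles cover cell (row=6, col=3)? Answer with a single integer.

Answer: 1

Derivation:
Check cell (6,3):
  A: rows 0-3 cols 7-8 -> outside (row miss)
  B: rows 5-6 cols 1-5 -> covers
  C: rows 2-3 cols 4-7 -> outside (row miss)
  D: rows 5-6 cols 5-6 -> outside (col miss)
Count covering = 1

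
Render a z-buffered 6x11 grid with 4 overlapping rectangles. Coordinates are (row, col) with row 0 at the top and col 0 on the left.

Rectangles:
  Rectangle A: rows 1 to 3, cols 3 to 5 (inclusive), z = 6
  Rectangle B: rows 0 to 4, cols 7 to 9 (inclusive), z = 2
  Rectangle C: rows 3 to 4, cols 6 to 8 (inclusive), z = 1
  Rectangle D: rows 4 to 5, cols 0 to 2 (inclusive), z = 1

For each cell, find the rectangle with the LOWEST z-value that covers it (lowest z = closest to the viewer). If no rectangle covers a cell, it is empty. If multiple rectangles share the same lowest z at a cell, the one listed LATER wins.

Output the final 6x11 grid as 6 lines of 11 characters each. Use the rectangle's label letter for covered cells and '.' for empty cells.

.......BBB.
...AAA.BBB.
...AAA.BBB.
...AAACCCB.
DDD...CCCB.
DDD........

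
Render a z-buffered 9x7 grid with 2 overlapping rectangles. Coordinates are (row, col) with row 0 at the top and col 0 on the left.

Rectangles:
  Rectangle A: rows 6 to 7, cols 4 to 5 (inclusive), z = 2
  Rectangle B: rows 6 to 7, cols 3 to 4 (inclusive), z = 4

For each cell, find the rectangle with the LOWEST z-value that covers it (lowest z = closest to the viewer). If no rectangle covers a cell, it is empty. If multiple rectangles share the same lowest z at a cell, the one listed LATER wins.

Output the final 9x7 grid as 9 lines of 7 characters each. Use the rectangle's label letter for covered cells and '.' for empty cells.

.......
.......
.......
.......
.......
.......
...BAA.
...BAA.
.......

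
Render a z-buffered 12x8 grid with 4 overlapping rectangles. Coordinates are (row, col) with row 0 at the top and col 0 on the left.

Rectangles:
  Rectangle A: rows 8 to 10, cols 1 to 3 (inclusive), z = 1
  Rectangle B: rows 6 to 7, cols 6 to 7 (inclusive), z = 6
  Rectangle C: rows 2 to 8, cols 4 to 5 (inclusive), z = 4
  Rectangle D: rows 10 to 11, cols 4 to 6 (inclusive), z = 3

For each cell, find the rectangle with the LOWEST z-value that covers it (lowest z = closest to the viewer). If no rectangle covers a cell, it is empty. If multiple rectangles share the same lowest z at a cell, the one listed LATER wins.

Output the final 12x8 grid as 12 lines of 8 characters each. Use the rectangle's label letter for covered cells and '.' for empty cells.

........
........
....CC..
....CC..
....CC..
....CC..
....CCBB
....CCBB
.AAACC..
.AAA....
.AAADDD.
....DDD.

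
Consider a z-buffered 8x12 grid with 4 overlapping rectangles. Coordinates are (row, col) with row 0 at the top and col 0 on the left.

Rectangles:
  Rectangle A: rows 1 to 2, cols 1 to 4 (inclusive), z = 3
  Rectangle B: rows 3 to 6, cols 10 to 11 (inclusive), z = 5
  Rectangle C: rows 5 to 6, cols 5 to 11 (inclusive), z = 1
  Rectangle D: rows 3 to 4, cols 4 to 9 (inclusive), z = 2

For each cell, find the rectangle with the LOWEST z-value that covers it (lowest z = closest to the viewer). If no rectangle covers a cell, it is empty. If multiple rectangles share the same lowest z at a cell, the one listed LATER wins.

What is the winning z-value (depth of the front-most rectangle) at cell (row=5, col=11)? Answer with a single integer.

Check cell (5,11):
  A: rows 1-2 cols 1-4 -> outside (row miss)
  B: rows 3-6 cols 10-11 z=5 -> covers; best now B (z=5)
  C: rows 5-6 cols 5-11 z=1 -> covers; best now C (z=1)
  D: rows 3-4 cols 4-9 -> outside (row miss)
Winner: C at z=1

Answer: 1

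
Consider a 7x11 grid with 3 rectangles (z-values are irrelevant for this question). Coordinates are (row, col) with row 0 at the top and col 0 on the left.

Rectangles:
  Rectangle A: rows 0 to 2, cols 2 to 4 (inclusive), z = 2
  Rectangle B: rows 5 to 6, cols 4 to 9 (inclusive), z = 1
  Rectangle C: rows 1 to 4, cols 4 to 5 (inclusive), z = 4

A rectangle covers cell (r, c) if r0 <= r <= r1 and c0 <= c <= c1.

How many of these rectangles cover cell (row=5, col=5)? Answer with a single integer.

Check cell (5,5):
  A: rows 0-2 cols 2-4 -> outside (row miss)
  B: rows 5-6 cols 4-9 -> covers
  C: rows 1-4 cols 4-5 -> outside (row miss)
Count covering = 1

Answer: 1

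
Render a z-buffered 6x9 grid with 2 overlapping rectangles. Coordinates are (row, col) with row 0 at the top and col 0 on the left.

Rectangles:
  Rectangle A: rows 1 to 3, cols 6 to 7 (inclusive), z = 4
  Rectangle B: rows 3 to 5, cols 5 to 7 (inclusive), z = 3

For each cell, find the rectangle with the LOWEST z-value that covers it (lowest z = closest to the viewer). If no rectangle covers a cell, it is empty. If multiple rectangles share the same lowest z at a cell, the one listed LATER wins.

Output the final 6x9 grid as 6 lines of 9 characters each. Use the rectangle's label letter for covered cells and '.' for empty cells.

.........
......AA.
......AA.
.....BBB.
.....BBB.
.....BBB.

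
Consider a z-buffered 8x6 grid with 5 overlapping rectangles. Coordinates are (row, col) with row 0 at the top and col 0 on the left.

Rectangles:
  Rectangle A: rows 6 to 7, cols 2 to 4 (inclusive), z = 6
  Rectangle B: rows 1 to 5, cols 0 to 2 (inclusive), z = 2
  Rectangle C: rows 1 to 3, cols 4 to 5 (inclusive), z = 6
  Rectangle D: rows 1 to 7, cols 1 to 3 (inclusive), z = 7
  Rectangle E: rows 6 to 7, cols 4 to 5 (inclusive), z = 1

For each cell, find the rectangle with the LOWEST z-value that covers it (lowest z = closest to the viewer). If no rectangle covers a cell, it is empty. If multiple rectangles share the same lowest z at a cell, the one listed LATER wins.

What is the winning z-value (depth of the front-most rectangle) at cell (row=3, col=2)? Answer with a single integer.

Answer: 2

Derivation:
Check cell (3,2):
  A: rows 6-7 cols 2-4 -> outside (row miss)
  B: rows 1-5 cols 0-2 z=2 -> covers; best now B (z=2)
  C: rows 1-3 cols 4-5 -> outside (col miss)
  D: rows 1-7 cols 1-3 z=7 -> covers; best now B (z=2)
  E: rows 6-7 cols 4-5 -> outside (row miss)
Winner: B at z=2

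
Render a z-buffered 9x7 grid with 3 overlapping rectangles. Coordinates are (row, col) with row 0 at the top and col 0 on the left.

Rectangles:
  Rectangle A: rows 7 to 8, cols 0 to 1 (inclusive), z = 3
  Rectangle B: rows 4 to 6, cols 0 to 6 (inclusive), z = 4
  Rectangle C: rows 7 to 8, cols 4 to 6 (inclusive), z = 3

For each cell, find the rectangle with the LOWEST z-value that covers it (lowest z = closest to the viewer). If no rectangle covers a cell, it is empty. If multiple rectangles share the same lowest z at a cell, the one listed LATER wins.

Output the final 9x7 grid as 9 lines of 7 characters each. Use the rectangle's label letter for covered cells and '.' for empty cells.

.......
.......
.......
.......
BBBBBBB
BBBBBBB
BBBBBBB
AA..CCC
AA..CCC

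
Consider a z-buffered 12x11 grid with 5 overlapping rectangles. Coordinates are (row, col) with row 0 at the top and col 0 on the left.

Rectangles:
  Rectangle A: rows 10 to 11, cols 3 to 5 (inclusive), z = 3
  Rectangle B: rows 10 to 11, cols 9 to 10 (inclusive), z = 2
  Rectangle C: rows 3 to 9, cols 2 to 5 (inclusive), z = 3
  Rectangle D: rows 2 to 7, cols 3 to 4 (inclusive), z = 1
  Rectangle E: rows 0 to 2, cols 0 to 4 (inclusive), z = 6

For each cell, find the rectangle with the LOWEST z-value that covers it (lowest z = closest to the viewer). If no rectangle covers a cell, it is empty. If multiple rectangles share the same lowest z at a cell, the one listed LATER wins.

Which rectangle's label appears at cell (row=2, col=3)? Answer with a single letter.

Answer: D

Derivation:
Check cell (2,3):
  A: rows 10-11 cols 3-5 -> outside (row miss)
  B: rows 10-11 cols 9-10 -> outside (row miss)
  C: rows 3-9 cols 2-5 -> outside (row miss)
  D: rows 2-7 cols 3-4 z=1 -> covers; best now D (z=1)
  E: rows 0-2 cols 0-4 z=6 -> covers; best now D (z=1)
Winner: D at z=1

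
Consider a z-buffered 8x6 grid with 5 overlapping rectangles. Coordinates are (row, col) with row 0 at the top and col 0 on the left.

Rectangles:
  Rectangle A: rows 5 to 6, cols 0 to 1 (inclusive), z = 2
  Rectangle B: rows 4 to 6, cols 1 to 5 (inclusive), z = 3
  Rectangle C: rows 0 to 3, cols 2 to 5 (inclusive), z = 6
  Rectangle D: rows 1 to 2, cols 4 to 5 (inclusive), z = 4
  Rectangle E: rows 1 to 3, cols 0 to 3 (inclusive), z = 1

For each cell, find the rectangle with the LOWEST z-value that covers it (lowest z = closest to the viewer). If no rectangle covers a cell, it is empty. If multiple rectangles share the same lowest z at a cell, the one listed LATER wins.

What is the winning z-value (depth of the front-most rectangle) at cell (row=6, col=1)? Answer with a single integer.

Check cell (6,1):
  A: rows 5-6 cols 0-1 z=2 -> covers; best now A (z=2)
  B: rows 4-6 cols 1-5 z=3 -> covers; best now A (z=2)
  C: rows 0-3 cols 2-5 -> outside (row miss)
  D: rows 1-2 cols 4-5 -> outside (row miss)
  E: rows 1-3 cols 0-3 -> outside (row miss)
Winner: A at z=2

Answer: 2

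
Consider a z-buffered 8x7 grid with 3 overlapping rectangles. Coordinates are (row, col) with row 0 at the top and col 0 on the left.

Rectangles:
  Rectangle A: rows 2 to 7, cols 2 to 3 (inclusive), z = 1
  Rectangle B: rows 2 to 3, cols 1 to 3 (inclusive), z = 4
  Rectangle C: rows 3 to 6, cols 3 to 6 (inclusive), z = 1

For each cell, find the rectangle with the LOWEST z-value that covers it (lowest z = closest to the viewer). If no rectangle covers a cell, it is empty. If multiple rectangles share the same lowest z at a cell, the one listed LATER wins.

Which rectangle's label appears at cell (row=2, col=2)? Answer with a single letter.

Answer: A

Derivation:
Check cell (2,2):
  A: rows 2-7 cols 2-3 z=1 -> covers; best now A (z=1)
  B: rows 2-3 cols 1-3 z=4 -> covers; best now A (z=1)
  C: rows 3-6 cols 3-6 -> outside (row miss)
Winner: A at z=1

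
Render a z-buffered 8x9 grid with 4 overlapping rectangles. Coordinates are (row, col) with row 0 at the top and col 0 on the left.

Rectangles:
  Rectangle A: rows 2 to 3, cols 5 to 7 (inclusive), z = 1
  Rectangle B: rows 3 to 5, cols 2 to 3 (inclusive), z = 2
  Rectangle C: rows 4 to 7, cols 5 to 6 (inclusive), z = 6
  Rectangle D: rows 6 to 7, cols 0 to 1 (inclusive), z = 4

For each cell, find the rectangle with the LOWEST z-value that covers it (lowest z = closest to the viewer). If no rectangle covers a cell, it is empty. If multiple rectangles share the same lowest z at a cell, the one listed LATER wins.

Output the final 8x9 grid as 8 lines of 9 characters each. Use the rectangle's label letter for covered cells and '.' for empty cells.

.........
.........
.....AAA.
..BB.AAA.
..BB.CC..
..BB.CC..
DD...CC..
DD...CC..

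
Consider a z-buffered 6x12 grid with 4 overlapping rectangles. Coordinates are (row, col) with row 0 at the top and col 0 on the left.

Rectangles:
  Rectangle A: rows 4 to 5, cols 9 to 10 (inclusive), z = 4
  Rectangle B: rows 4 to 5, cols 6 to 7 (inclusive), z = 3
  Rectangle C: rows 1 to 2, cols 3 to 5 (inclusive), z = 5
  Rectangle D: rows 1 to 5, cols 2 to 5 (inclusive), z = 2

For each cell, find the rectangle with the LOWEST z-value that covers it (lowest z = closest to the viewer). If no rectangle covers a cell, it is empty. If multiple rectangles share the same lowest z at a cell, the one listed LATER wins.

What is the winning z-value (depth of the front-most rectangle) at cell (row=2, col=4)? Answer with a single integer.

Answer: 2

Derivation:
Check cell (2,4):
  A: rows 4-5 cols 9-10 -> outside (row miss)
  B: rows 4-5 cols 6-7 -> outside (row miss)
  C: rows 1-2 cols 3-5 z=5 -> covers; best now C (z=5)
  D: rows 1-5 cols 2-5 z=2 -> covers; best now D (z=2)
Winner: D at z=2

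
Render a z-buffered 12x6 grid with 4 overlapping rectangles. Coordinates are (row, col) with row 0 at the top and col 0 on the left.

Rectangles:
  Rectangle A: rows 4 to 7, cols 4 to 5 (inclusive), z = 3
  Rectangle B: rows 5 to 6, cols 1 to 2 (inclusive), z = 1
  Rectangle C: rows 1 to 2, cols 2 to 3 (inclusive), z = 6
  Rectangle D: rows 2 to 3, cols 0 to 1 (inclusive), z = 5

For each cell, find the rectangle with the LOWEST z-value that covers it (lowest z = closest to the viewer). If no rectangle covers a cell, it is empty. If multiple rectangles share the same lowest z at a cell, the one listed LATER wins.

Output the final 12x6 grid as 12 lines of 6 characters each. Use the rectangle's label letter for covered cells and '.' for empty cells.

......
..CC..
DDCC..
DD....
....AA
.BB.AA
.BB.AA
....AA
......
......
......
......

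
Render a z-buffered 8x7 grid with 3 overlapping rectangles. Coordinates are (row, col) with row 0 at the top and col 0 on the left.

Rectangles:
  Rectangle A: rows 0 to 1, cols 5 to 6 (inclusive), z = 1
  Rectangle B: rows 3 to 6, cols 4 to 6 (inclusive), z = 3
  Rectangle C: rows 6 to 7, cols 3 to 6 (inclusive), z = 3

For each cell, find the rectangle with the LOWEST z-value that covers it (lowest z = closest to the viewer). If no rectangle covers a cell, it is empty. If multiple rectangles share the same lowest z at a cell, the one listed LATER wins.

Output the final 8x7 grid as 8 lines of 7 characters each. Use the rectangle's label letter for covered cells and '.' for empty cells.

.....AA
.....AA
.......
....BBB
....BBB
....BBB
...CCCC
...CCCC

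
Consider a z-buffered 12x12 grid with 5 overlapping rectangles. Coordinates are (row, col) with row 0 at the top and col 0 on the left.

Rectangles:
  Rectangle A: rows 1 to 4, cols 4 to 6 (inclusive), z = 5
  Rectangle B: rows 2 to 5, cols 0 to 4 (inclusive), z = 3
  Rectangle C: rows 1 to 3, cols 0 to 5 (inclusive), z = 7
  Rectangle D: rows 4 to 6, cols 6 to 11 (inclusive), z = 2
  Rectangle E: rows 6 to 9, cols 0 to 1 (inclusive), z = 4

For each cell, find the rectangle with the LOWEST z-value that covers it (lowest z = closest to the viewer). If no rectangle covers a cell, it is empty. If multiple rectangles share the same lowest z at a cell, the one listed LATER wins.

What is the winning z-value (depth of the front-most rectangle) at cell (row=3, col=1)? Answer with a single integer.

Check cell (3,1):
  A: rows 1-4 cols 4-6 -> outside (col miss)
  B: rows 2-5 cols 0-4 z=3 -> covers; best now B (z=3)
  C: rows 1-3 cols 0-5 z=7 -> covers; best now B (z=3)
  D: rows 4-6 cols 6-11 -> outside (row miss)
  E: rows 6-9 cols 0-1 -> outside (row miss)
Winner: B at z=3

Answer: 3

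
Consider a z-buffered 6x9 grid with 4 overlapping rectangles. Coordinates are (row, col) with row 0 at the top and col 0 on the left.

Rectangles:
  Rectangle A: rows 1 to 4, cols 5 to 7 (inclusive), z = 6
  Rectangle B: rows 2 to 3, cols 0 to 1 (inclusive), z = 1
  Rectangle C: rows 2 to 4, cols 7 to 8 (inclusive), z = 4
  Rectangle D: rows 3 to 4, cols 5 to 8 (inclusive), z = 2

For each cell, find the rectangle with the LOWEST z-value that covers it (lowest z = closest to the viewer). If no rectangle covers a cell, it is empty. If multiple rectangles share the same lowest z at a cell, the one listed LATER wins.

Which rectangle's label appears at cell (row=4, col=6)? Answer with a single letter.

Answer: D

Derivation:
Check cell (4,6):
  A: rows 1-4 cols 5-7 z=6 -> covers; best now A (z=6)
  B: rows 2-3 cols 0-1 -> outside (row miss)
  C: rows 2-4 cols 7-8 -> outside (col miss)
  D: rows 3-4 cols 5-8 z=2 -> covers; best now D (z=2)
Winner: D at z=2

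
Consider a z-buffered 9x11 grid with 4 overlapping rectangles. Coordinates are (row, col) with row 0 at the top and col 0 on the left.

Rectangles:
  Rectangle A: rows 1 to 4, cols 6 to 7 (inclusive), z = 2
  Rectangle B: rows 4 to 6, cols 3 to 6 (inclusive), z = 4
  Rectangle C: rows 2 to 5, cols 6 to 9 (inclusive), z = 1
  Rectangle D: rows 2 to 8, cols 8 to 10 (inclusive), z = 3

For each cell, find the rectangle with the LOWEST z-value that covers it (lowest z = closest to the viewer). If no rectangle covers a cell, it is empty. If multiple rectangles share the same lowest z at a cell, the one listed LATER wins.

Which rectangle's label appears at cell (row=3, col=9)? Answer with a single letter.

Check cell (3,9):
  A: rows 1-4 cols 6-7 -> outside (col miss)
  B: rows 4-6 cols 3-6 -> outside (row miss)
  C: rows 2-5 cols 6-9 z=1 -> covers; best now C (z=1)
  D: rows 2-8 cols 8-10 z=3 -> covers; best now C (z=1)
Winner: C at z=1

Answer: C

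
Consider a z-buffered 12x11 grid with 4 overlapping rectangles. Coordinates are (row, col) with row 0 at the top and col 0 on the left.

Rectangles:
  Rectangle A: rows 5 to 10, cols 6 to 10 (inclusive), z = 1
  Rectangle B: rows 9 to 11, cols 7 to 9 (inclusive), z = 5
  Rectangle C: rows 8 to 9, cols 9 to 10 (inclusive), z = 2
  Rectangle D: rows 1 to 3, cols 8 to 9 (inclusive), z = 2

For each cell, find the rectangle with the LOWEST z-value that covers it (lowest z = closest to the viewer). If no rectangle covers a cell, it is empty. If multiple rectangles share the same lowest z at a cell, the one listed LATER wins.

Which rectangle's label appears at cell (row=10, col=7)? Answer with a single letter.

Answer: A

Derivation:
Check cell (10,7):
  A: rows 5-10 cols 6-10 z=1 -> covers; best now A (z=1)
  B: rows 9-11 cols 7-9 z=5 -> covers; best now A (z=1)
  C: rows 8-9 cols 9-10 -> outside (row miss)
  D: rows 1-3 cols 8-9 -> outside (row miss)
Winner: A at z=1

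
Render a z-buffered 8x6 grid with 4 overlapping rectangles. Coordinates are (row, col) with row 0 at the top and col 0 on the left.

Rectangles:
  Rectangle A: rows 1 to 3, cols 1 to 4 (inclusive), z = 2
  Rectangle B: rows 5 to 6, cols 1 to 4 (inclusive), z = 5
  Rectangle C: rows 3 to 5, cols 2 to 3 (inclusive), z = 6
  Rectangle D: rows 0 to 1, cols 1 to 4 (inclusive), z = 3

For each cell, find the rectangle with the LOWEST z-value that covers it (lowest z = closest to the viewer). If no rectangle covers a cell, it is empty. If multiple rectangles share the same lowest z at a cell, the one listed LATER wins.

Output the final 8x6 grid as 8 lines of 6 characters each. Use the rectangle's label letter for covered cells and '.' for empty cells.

.DDDD.
.AAAA.
.AAAA.
.AAAA.
..CC..
.BBBB.
.BBBB.
......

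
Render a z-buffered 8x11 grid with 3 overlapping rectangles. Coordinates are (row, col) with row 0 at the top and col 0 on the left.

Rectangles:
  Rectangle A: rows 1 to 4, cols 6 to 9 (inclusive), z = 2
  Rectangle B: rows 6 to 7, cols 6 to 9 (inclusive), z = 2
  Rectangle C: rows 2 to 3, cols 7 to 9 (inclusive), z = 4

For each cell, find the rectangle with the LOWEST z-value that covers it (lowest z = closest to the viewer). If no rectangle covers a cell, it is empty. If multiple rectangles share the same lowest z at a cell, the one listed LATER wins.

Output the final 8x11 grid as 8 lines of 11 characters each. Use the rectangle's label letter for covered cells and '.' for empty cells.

...........
......AAAA.
......AAAA.
......AAAA.
......AAAA.
...........
......BBBB.
......BBBB.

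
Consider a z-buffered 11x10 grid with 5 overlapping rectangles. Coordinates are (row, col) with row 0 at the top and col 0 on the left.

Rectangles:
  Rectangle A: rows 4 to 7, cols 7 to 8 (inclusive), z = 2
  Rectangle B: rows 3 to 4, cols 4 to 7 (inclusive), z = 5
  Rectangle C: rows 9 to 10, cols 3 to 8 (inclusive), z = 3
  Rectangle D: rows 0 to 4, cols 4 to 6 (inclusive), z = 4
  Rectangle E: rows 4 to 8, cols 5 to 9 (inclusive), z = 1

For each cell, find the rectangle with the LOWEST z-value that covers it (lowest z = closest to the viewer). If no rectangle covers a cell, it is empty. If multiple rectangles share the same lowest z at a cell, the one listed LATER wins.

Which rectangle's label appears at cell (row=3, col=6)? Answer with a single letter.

Check cell (3,6):
  A: rows 4-7 cols 7-8 -> outside (row miss)
  B: rows 3-4 cols 4-7 z=5 -> covers; best now B (z=5)
  C: rows 9-10 cols 3-8 -> outside (row miss)
  D: rows 0-4 cols 4-6 z=4 -> covers; best now D (z=4)
  E: rows 4-8 cols 5-9 -> outside (row miss)
Winner: D at z=4

Answer: D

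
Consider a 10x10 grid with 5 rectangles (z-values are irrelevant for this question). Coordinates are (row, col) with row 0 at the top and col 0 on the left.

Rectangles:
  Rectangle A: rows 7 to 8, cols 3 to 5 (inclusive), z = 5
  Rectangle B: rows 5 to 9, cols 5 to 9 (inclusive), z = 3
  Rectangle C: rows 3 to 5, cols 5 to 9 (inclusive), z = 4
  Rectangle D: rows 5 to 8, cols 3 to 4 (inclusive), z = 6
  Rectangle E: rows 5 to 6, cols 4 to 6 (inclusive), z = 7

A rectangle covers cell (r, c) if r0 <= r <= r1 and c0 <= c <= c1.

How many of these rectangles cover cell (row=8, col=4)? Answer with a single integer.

Answer: 2

Derivation:
Check cell (8,4):
  A: rows 7-8 cols 3-5 -> covers
  B: rows 5-9 cols 5-9 -> outside (col miss)
  C: rows 3-5 cols 5-9 -> outside (row miss)
  D: rows 5-8 cols 3-4 -> covers
  E: rows 5-6 cols 4-6 -> outside (row miss)
Count covering = 2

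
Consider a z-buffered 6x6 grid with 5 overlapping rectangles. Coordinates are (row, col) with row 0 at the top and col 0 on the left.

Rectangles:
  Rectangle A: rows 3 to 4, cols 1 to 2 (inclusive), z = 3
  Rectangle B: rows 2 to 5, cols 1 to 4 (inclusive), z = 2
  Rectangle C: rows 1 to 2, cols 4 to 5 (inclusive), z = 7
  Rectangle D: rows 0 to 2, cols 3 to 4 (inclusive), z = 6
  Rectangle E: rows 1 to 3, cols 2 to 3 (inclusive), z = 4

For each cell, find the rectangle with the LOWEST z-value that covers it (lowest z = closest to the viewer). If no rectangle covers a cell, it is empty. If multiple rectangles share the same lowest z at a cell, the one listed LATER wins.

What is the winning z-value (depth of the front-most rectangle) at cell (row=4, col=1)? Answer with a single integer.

Answer: 2

Derivation:
Check cell (4,1):
  A: rows 3-4 cols 1-2 z=3 -> covers; best now A (z=3)
  B: rows 2-5 cols 1-4 z=2 -> covers; best now B (z=2)
  C: rows 1-2 cols 4-5 -> outside (row miss)
  D: rows 0-2 cols 3-4 -> outside (row miss)
  E: rows 1-3 cols 2-3 -> outside (row miss)
Winner: B at z=2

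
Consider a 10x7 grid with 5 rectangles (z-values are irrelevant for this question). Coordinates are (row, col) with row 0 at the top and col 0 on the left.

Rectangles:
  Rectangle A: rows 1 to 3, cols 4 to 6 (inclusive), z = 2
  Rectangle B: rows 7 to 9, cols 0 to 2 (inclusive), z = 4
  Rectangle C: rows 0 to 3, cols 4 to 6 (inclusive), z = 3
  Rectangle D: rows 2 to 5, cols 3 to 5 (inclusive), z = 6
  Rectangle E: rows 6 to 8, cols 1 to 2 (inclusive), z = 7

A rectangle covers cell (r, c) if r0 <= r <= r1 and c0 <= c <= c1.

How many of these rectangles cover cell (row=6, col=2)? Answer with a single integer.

Answer: 1

Derivation:
Check cell (6,2):
  A: rows 1-3 cols 4-6 -> outside (row miss)
  B: rows 7-9 cols 0-2 -> outside (row miss)
  C: rows 0-3 cols 4-6 -> outside (row miss)
  D: rows 2-5 cols 3-5 -> outside (row miss)
  E: rows 6-8 cols 1-2 -> covers
Count covering = 1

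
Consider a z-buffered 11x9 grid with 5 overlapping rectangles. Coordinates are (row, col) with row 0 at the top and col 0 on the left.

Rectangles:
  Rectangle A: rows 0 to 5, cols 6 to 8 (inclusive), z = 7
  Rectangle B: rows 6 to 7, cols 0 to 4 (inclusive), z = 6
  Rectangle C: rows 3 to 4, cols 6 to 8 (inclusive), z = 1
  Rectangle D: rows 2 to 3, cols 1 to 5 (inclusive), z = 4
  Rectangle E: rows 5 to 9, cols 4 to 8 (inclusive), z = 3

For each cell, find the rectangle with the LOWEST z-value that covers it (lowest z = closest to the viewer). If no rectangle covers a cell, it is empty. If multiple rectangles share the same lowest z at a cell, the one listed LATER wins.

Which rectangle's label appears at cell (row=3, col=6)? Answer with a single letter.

Answer: C

Derivation:
Check cell (3,6):
  A: rows 0-5 cols 6-8 z=7 -> covers; best now A (z=7)
  B: rows 6-7 cols 0-4 -> outside (row miss)
  C: rows 3-4 cols 6-8 z=1 -> covers; best now C (z=1)
  D: rows 2-3 cols 1-5 -> outside (col miss)
  E: rows 5-9 cols 4-8 -> outside (row miss)
Winner: C at z=1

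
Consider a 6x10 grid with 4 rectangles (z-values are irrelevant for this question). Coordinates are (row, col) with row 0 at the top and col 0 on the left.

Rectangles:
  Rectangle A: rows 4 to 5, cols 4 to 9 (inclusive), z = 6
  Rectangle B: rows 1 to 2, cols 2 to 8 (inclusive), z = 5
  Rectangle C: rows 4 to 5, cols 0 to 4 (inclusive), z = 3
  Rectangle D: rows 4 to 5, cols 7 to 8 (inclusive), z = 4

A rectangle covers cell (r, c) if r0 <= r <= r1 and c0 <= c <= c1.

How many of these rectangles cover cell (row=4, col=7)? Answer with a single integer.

Check cell (4,7):
  A: rows 4-5 cols 4-9 -> covers
  B: rows 1-2 cols 2-8 -> outside (row miss)
  C: rows 4-5 cols 0-4 -> outside (col miss)
  D: rows 4-5 cols 7-8 -> covers
Count covering = 2

Answer: 2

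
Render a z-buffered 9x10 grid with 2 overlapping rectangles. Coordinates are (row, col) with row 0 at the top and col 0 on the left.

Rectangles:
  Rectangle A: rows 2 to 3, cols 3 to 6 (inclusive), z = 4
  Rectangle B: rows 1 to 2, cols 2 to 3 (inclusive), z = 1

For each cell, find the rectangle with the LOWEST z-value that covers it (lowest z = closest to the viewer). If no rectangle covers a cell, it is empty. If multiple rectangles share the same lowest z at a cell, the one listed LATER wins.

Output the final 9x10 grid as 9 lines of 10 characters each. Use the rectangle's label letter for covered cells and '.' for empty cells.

..........
..BB......
..BBAAA...
...AAAA...
..........
..........
..........
..........
..........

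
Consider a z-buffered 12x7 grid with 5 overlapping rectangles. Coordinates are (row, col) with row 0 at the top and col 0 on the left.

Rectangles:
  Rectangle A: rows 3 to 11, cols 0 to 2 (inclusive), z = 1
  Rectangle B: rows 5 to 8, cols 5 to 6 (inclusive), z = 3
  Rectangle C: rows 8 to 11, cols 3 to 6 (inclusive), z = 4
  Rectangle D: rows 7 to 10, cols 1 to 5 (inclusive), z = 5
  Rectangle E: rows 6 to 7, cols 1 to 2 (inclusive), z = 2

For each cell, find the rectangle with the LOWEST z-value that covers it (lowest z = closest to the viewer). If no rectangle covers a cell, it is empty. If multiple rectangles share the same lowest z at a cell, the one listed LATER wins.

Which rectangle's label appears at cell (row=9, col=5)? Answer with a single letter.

Answer: C

Derivation:
Check cell (9,5):
  A: rows 3-11 cols 0-2 -> outside (col miss)
  B: rows 5-8 cols 5-6 -> outside (row miss)
  C: rows 8-11 cols 3-6 z=4 -> covers; best now C (z=4)
  D: rows 7-10 cols 1-5 z=5 -> covers; best now C (z=4)
  E: rows 6-7 cols 1-2 -> outside (row miss)
Winner: C at z=4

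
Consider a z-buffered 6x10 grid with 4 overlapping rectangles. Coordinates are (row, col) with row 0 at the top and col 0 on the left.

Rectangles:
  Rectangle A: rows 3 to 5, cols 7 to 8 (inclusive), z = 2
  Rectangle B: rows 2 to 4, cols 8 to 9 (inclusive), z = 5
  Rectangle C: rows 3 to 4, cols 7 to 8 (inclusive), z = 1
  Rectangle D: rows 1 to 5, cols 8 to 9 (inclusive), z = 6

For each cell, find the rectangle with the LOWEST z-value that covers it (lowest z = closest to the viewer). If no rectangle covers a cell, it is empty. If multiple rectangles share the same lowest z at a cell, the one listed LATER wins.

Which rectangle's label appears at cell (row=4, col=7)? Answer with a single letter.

Check cell (4,7):
  A: rows 3-5 cols 7-8 z=2 -> covers; best now A (z=2)
  B: rows 2-4 cols 8-9 -> outside (col miss)
  C: rows 3-4 cols 7-8 z=1 -> covers; best now C (z=1)
  D: rows 1-5 cols 8-9 -> outside (col miss)
Winner: C at z=1

Answer: C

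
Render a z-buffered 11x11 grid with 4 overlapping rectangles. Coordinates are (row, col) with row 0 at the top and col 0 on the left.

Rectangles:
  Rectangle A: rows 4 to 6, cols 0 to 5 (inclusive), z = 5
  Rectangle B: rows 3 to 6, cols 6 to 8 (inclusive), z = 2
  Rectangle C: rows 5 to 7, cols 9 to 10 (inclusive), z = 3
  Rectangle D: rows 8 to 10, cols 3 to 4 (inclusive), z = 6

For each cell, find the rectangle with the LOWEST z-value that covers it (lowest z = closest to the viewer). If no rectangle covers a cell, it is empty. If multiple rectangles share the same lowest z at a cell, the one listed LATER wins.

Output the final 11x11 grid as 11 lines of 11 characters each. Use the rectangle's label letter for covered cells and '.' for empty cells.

...........
...........
...........
......BBB..
AAAAAABBB..
AAAAAABBBCC
AAAAAABBBCC
.........CC
...DD......
...DD......
...DD......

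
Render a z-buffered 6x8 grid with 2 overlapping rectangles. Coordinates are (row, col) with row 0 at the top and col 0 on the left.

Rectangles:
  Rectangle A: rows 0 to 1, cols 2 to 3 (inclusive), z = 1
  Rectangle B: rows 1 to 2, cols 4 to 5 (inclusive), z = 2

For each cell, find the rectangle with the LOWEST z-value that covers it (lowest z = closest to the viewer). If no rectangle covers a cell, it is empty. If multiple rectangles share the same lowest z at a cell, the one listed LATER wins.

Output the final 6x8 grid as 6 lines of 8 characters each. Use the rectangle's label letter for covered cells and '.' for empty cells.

..AA....
..AABB..
....BB..
........
........
........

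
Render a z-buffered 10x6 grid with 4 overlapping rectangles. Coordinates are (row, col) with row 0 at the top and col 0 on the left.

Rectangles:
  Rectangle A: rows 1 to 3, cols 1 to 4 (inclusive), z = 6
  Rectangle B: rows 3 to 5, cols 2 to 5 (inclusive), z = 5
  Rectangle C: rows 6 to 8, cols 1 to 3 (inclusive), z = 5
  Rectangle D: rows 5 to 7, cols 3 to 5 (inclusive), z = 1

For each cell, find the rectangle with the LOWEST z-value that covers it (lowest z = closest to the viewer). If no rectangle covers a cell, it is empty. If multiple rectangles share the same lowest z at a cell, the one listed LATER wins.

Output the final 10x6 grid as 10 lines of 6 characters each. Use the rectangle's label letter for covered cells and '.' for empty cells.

......
.AAAA.
.AAAA.
.ABBBB
..BBBB
..BDDD
.CCDDD
.CCDDD
.CCC..
......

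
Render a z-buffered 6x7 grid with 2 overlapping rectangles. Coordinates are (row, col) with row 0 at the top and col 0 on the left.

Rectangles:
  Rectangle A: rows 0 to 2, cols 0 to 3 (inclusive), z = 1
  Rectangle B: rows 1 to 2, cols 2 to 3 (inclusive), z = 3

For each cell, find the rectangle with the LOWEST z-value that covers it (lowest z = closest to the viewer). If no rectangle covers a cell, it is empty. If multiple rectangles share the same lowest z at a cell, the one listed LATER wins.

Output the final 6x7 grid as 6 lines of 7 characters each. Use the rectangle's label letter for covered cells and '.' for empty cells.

AAAA...
AAAA...
AAAA...
.......
.......
.......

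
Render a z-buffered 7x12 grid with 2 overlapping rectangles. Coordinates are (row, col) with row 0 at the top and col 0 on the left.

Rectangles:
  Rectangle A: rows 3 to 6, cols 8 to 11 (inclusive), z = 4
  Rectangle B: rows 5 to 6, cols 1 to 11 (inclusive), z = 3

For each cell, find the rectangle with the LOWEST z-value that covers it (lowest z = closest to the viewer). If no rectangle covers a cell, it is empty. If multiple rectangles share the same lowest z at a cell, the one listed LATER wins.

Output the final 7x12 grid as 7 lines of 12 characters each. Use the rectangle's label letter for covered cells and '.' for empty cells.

............
............
............
........AAAA
........AAAA
.BBBBBBBBBBB
.BBBBBBBBBBB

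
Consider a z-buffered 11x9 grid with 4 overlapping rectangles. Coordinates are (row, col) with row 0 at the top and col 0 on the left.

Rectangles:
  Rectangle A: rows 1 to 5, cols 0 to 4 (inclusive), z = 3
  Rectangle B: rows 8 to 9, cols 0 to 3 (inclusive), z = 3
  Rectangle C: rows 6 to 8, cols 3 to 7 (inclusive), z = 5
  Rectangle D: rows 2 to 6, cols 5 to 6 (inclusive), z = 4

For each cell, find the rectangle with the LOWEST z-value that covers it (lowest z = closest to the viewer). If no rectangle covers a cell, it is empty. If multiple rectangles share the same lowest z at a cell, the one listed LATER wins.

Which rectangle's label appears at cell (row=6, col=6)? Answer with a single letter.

Check cell (6,6):
  A: rows 1-5 cols 0-4 -> outside (row miss)
  B: rows 8-9 cols 0-3 -> outside (row miss)
  C: rows 6-8 cols 3-7 z=5 -> covers; best now C (z=5)
  D: rows 2-6 cols 5-6 z=4 -> covers; best now D (z=4)
Winner: D at z=4

Answer: D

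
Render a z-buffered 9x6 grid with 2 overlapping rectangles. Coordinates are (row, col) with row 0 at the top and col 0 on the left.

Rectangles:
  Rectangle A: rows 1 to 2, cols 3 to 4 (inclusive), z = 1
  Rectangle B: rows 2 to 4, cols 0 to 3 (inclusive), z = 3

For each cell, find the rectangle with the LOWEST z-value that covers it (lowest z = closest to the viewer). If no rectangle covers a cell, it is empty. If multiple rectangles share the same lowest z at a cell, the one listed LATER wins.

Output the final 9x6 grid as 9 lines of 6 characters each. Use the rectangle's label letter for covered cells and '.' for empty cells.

......
...AA.
BBBAA.
BBBB..
BBBB..
......
......
......
......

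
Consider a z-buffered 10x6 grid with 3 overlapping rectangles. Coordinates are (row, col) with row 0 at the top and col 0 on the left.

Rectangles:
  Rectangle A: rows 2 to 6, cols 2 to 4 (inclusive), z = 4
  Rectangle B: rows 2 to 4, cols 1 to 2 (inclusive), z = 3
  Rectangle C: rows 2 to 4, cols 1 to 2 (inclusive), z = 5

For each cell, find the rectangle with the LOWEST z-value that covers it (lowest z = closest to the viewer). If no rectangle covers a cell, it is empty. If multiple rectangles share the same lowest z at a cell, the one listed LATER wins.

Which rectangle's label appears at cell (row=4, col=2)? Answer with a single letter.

Check cell (4,2):
  A: rows 2-6 cols 2-4 z=4 -> covers; best now A (z=4)
  B: rows 2-4 cols 1-2 z=3 -> covers; best now B (z=3)
  C: rows 2-4 cols 1-2 z=5 -> covers; best now B (z=3)
Winner: B at z=3

Answer: B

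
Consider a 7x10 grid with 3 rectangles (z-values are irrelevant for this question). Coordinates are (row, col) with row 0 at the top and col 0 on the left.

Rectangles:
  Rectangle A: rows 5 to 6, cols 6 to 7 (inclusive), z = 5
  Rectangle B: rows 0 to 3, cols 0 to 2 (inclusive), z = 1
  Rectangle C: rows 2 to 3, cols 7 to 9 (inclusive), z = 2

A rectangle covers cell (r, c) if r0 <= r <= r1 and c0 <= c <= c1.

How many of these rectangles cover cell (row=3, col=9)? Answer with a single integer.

Check cell (3,9):
  A: rows 5-6 cols 6-7 -> outside (row miss)
  B: rows 0-3 cols 0-2 -> outside (col miss)
  C: rows 2-3 cols 7-9 -> covers
Count covering = 1

Answer: 1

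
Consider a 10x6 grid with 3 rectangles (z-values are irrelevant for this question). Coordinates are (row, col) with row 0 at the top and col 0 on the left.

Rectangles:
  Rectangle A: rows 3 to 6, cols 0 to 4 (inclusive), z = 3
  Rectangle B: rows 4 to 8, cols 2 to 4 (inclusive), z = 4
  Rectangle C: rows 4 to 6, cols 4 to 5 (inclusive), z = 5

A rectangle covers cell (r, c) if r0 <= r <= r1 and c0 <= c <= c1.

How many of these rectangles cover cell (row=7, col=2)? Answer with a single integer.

Check cell (7,2):
  A: rows 3-6 cols 0-4 -> outside (row miss)
  B: rows 4-8 cols 2-4 -> covers
  C: rows 4-6 cols 4-5 -> outside (row miss)
Count covering = 1

Answer: 1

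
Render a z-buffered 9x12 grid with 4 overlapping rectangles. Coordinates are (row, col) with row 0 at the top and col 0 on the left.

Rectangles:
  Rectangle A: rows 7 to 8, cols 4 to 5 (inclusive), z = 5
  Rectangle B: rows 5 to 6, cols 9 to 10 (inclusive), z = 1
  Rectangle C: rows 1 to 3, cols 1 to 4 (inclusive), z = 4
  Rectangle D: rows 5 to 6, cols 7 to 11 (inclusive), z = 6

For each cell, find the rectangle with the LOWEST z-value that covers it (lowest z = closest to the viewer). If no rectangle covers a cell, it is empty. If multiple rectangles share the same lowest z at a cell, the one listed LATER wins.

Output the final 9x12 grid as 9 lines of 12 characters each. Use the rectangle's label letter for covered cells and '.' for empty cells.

............
.CCCC.......
.CCCC.......
.CCCC.......
............
.......DDBBD
.......DDBBD
....AA......
....AA......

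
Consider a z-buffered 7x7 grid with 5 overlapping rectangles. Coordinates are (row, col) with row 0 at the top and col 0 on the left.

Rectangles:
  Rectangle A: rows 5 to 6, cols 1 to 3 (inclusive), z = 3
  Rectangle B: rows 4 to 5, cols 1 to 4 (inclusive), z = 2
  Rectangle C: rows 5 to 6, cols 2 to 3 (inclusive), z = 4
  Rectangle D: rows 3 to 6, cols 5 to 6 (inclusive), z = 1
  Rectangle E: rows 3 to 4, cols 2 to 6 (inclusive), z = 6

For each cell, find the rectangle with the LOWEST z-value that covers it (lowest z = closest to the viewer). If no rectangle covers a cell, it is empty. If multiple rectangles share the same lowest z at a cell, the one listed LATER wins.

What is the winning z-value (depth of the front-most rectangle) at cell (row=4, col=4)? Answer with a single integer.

Answer: 2

Derivation:
Check cell (4,4):
  A: rows 5-6 cols 1-3 -> outside (row miss)
  B: rows 4-5 cols 1-4 z=2 -> covers; best now B (z=2)
  C: rows 5-6 cols 2-3 -> outside (row miss)
  D: rows 3-6 cols 5-6 -> outside (col miss)
  E: rows 3-4 cols 2-6 z=6 -> covers; best now B (z=2)
Winner: B at z=2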